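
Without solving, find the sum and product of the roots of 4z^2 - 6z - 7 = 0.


For az^2+bz+c=0: sum = -b/a, product = c/a.
a=4, b=-6, c=-7
Sum = -(-6)/4 = 3/2
Product = (-7)/4 = -7/4


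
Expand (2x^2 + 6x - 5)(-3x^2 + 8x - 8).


Distribute each term of the first polynomial:
  (2x^2)(-3x^2 + 8x - 8) = -6x^4 + 16x^3 - 16x^2
  (6x)(-3x^2 + 8x - 8) = -18x^3 + 48x^2 - 48x
  (-5)(-3x^2 + 8x - 8) = 15x^2 - 40x + 40
Sum: -6x^4 - 2x^3 + 47x^2 - 88x + 40


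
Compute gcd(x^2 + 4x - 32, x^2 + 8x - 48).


Factor each:
  x^2 + 4x - 32 = (x - 4)(x + 8)
  x^2 + 8x - 48 = (x - 4)(x + 12)
Common monic factor: x - 4


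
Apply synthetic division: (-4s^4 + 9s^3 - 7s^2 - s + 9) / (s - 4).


Synthetic division with c = 4. Coefficients: -4, 9, -7, -1, 9
Bring down -4.
  -4 * 4 = -16; -16 + 9 = -7
  -7 * 4 = -28; -28 - 7 = -35
  -35 * 4 = -140; -140 - 1 = -141
  -141 * 4 = -564; -564 + 9 = -555
Quotient: -4s^3 - 7s^2 - 35s - 141, Remainder: -555


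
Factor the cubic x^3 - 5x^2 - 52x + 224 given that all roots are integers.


Try integer roots (divisors of 224). x=-7: p(-7)=0.
Divide out (x + 7): quotient is x^2 - 12x + 32.
Factor the quadratic: (x - 4)(x - 8)
Result: (x + 7)(x - 4)(x - 8)


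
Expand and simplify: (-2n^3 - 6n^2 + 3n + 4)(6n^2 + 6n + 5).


Distribute each term of the first polynomial:
  (-2n^3)(6n^2 + 6n + 5) = -12n^5 - 12n^4 - 10n^3
  (-6n^2)(6n^2 + 6n + 5) = -36n^4 - 36n^3 - 30n^2
  (3n)(6n^2 + 6n + 5) = 18n^3 + 18n^2 + 15n
  (4)(6n^2 + 6n + 5) = 24n^2 + 24n + 20
Sum: -12n^5 - 48n^4 - 28n^3 + 12n^2 + 39n + 20


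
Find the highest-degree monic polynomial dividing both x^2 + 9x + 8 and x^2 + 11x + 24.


Factor each:
  x^2 + 9x + 8 = (x + 8)(x + 1)
  x^2 + 11x + 24 = (x + 8)(x + 3)
Common monic factor: x + 8


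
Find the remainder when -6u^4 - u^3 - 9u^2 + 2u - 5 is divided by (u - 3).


By the Remainder Theorem, the remainder equals p(3):
  -6*(3)^4 = -486
  -1*(3)^3 = -27
  -9*(3)^2 = -81
  2*(3)^1 = 6
  constant: -5
Sum: -486 - 27 - 81 + 6 - 5 = -593


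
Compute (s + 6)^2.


Expand (s + 6)^2 by repeated multiplication:
= s^2 + 12s + 36


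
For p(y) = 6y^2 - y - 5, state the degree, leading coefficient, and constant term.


Highest power of y is 2, with coefficient 6. Constant term is -5.
Degree = 2, leading coefficient = 6, constant term = -5


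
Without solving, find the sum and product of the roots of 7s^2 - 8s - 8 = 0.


For as^2+bs+c=0: sum = -b/a, product = c/a.
a=7, b=-8, c=-8
Sum = -(-8)/7 = 8/7
Product = (-8)/7 = -8/7


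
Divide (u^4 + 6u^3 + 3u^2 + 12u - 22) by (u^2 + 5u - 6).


(u^4 + 6u^3 + 3u^2 + 12u - 22) / (u^2 + 5u - 6)
Step 1: u^2 * (u^2 + 5u - 6) = u^4 + 5u^3 - 6u^2; subtract.
Step 2: u * (u^2 + 5u - 6) = u^3 + 5u^2 - 6u; subtract.
Step 3: 4 * (u^2 + 5u - 6) = 4u^2 + 20u - 24; subtract.
Quotient: u^2 + u + 4, Remainder: -2u + 2


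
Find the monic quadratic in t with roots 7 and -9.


p(t) = (t - 7)(t + 9)
Expand: t^2 + 2t - 63


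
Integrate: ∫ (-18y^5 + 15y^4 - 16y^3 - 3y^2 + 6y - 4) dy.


Reverse power rule on each term:
  ∫ -18y^5 dy = -3y^6
  ∫ 15y^4 dy = 3y^5
  ∫ -16y^3 dy = -4y^4
  ∫ -3y^2 dy = -y^3
  ∫ 6y dy = 3y^2
  ∫ -4 dy = -4y
F(y) = -3y^6 + 3y^5 - 4y^4 - y^3 + 3y^2 - 4y + C


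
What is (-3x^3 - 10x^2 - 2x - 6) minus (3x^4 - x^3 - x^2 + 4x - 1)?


Distribute the minus sign:
  (-3x^3 - 10x^2 - 2x - 6)
- (3x^4 - x^3 - x^2 + 4x - 1)
Negate second polynomial: -3x^4 + x^3 + x^2 - 4x + 1
Add: -3x^4 - 2x^3 - 9x^2 - 6x - 5


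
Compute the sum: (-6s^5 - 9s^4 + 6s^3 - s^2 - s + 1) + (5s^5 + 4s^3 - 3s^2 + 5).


Align terms by degree and add:
  -6s^5 - 9s^4 + 6s^3 - s^2 - s + 1
+ 5s^5 + 4s^3 - 3s^2 + 5
= -s^5 - 9s^4 + 10s^3 - 4s^2 - s + 6


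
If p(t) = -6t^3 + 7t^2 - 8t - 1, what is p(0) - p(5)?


p(0) = -1
p(5) = -616
p(0) - p(5) = -1 + 616 = 615


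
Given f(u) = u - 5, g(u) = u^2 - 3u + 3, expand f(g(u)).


Substitute g(u) into f:
f(g(u)) = 1*(u^2 - 3u + 3) + (-5)
Expand and combine: u^2 - 3u - 2


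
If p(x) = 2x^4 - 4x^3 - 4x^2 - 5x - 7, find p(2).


Using direct substitution:
  2 * (2)^4 = 32
  -4 * (2)^3 = -32
  -4 * (2)^2 = -16
  -5 * (2)^1 = -10
  constant: -7
Sum = 32 - 32 - 16 - 10 - 7 = -33


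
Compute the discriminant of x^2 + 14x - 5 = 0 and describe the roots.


D = b^2 - 4ac = (14)^2 - 4(1)(-5) = 196 + 20 = 216
Since D > 0: two distinct irrational roots


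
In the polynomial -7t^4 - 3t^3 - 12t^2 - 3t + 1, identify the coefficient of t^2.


Read off the coefficient of t^2: -12


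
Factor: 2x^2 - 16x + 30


Roots satisfy r1 + r2 = -b/a = 8 and r1*r2 = c/a = 15.
So r1 = 5, r2 = 3.
2x^2 - 16x + 30 = 2(x - r1)(x - r2) = 2(x - 5)(x - 3)


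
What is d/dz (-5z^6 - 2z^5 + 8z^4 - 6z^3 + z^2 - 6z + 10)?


Apply the power rule term by term:
  d/dz(-5z^6) = -30z^5
  d/dz(-2z^5) = -10z^4
  d/dz(8z^4) = 32z^3
  d/dz(-6z^3) = -18z^2
  d/dz(z^2) = 2z
  d/dz(-6z) = -6
  d/dz(10) = 0
p'(z) = -30z^5 - 10z^4 + 32z^3 - 18z^2 + 2z - 6


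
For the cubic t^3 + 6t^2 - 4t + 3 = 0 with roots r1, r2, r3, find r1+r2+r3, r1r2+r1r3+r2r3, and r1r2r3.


Monic cubic t^3+bt^2+ct+d=0: sum=-b, pairwise sum=c, product=-d.
b=6, c=-4, d=3
r1+r2+r3 = -6
r1r2+r1r3+r2r3 = -4
r1r2r3 = -3


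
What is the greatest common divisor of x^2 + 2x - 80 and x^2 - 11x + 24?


Factor each:
  x^2 + 2x - 80 = (x - 8)(x + 10)
  x^2 - 11x + 24 = (x - 8)(x - 3)
Common monic factor: x - 8


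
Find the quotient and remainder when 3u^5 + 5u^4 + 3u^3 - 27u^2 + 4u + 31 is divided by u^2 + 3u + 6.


(3u^5 + 5u^4 + 3u^3 - 27u^2 + 4u + 31) / (u^2 + 3u + 6)
Step 1: 3u^3 * (u^2 + 3u + 6) = 3u^5 + 9u^4 + 18u^3; subtract.
Step 2: -4u^2 * (u^2 + 3u + 6) = -4u^4 - 12u^3 - 24u^2; subtract.
Step 3: -3u * (u^2 + 3u + 6) = -3u^3 - 9u^2 - 18u; subtract.
Step 4: 6 * (u^2 + 3u + 6) = 6u^2 + 18u + 36; subtract.
Quotient: 3u^3 - 4u^2 - 3u + 6, Remainder: 4u - 5


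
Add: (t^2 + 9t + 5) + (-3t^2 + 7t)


Align terms by degree and add:
  t^2 + 9t + 5
  -3t^2 + 7t
= -2t^2 + 16t + 5


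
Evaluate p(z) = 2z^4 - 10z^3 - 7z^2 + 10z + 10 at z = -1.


Using direct substitution:
  2 * (-1)^4 = 2
  -10 * (-1)^3 = 10
  -7 * (-1)^2 = -7
  10 * (-1)^1 = -10
  constant: 10
Sum = 2 + 10 - 7 - 10 + 10 = 5


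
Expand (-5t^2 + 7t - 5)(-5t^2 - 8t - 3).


Distribute each term of the first polynomial:
  (-5t^2)(-5t^2 - 8t - 3) = 25t^4 + 40t^3 + 15t^2
  (7t)(-5t^2 - 8t - 3) = -35t^3 - 56t^2 - 21t
  (-5)(-5t^2 - 8t - 3) = 25t^2 + 40t + 15
Sum: 25t^4 + 5t^3 - 16t^2 + 19t + 15


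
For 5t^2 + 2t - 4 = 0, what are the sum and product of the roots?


For at^2+bt+c=0: sum = -b/a, product = c/a.
a=5, b=2, c=-4
Sum = -(2)/5 = -2/5
Product = (-4)/5 = -4/5


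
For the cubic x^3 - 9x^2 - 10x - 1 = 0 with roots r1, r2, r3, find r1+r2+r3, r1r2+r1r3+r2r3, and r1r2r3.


Monic cubic x^3+bx^2+cx+d=0: sum=-b, pairwise sum=c, product=-d.
b=-9, c=-10, d=-1
r1+r2+r3 = 9
r1r2+r1r3+r2r3 = -10
r1r2r3 = 1


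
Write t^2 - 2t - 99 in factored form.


Roots satisfy r1 + r2 = -b/a = 2 and r1*r2 = c/a = -99.
So r1 = -9, r2 = 11.
t^2 - 2t - 99 = (t - r1)(t - r2) = (t + 9)(t - 11)


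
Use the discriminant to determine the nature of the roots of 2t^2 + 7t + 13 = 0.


D = b^2 - 4ac = (7)^2 - 4(2)(13) = 49 - 104 = -55
Since D < 0: two complex conjugate roots (no real roots)


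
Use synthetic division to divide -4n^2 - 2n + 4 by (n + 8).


Synthetic division with c = -8. Coefficients: -4, -2, 4
Bring down -4.
  -4 * -8 = 32; 32 - 2 = 30
  30 * -8 = -240; -240 + 4 = -236
Quotient: -4n + 30, Remainder: -236


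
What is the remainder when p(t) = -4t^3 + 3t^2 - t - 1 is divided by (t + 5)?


By the Remainder Theorem, the remainder equals p(-5):
  -4*(-5)^3 = 500
  3*(-5)^2 = 75
  -1*(-5)^1 = 5
  constant: -1
Sum: 500 + 75 + 5 - 1 = 579


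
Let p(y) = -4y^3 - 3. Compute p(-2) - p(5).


p(-2) = 29
p(5) = -503
p(-2) - p(5) = 29 + 503 = 532


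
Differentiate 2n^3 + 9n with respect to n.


Apply the power rule term by term:
  d/dn(2n^3) = 6n^2
  d/dn(9n) = 9
p'(n) = 6n^2 + 9


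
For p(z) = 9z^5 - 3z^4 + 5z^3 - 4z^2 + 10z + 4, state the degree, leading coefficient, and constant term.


Highest power of z is 5, with coefficient 9. Constant term is 4.
Degree = 5, leading coefficient = 9, constant term = 4


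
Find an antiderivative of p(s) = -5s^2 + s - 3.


Reverse power rule on each term:
  ∫ -5s^2 ds = -(5/3)s^3
  ∫ s ds = (1/2)s^2
  ∫ -3 ds = -3s
F(s) = -(5/3)s^3 + (1/2)s^2 - 3s + C


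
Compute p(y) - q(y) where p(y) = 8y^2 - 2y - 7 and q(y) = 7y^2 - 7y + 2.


Distribute the minus sign:
  (8y^2 - 2y - 7)
- (7y^2 - 7y + 2)
Negate second polynomial: -7y^2 + 7y - 2
Add: y^2 + 5y - 9


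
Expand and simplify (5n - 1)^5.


Expand (5n - 1)^5 by repeated multiplication:
  (5n - 1)^2 = 25n^2 - 10n + 1
  (5n - 1)^3 = 125n^3 - 75n^2 + 15n - 1
  (5n - 1)^4 = 625n^4 - 500n^3 + 150n^2 - 20n + 1
= 3125n^5 - 3125n^4 + 1250n^3 - 250n^2 + 25n - 1


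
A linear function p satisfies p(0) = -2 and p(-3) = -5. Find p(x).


p(x) = mx + b. Using p(0)=-2, p(-3)=-5:
m = (-2 + 5)/(0 + 3) = 3/3 = 1
b = -2 - m*(0) = -2 = -2
p(x) = x - 2


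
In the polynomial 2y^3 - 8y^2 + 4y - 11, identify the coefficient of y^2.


Read off the coefficient of y^2: -8


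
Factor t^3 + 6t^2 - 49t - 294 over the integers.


Try integer roots (divisors of -294). t=7: p(7)=0.
Divide out (t - 7): quotient is t^2 + 13t + 42.
Factor the quadratic: (t + 7)(t + 6)
Result: (t - 7)(t + 7)(t + 6)


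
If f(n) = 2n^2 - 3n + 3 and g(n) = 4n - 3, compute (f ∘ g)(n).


Substitute g(n) into f:
f(g(n)) = 2*(4n - 3)^2 + (-3)*(4n - 3) + 3
(4n - 3)^2 = 16n^2 - 24n + 9
Expand and combine: 32n^2 - 60n + 30


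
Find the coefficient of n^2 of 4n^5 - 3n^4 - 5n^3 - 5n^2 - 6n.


Read off the coefficient of n^2: -5


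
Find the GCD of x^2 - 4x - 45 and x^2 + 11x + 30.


Factor each:
  x^2 - 4x - 45 = (x + 5)(x - 9)
  x^2 + 11x + 30 = (x + 5)(x + 6)
Common monic factor: x + 5


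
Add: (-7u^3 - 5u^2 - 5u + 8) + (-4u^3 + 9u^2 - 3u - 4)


Align terms by degree and add:
  -7u^3 - 5u^2 - 5u + 8
  -4u^3 + 9u^2 - 3u - 4
= -11u^3 + 4u^2 - 8u + 4


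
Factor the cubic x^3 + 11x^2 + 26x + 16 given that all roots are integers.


Try integer roots (divisors of 16). x=-8: p(-8)=0.
Divide out (x + 8): quotient is x^2 + 3x + 2.
Factor the quadratic: (x + 1)(x + 2)
Result: (x + 8)(x + 1)(x + 2)


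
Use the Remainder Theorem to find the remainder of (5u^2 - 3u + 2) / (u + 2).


By the Remainder Theorem, the remainder equals p(-2):
  5*(-2)^2 = 20
  -3*(-2)^1 = 6
  constant: 2
Sum: 20 + 6 + 2 = 28


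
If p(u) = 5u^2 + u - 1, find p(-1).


Using direct substitution:
  5 * (-1)^2 = 5
  1 * (-1)^1 = -1
  constant: -1
Sum = 5 - 1 - 1 = 3


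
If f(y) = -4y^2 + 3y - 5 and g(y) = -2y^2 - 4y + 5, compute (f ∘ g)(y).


Substitute g(y) into f:
f(g(y)) = -4*(-2y^2 - 4y + 5)^2 + 3*(-2y^2 - 4y + 5) + (-5)
(-2y^2 - 4y + 5)^2 = 4y^4 + 16y^3 - 4y^2 - 40y + 25
Expand and combine: -16y^4 - 64y^3 + 10y^2 + 148y - 90


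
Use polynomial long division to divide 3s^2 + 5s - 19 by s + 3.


(3s^2 + 5s - 19) / (s + 3)
Step 1: 3s * (s + 3) = 3s^2 + 9s; subtract.
Step 2: -4 * (s + 3) = -4s - 12; subtract.
Quotient: 3s - 4, Remainder: -7


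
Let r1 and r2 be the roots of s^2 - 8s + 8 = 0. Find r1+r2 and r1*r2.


For as^2+bs+c=0: sum = -b/a, product = c/a.
a=1, b=-8, c=8
Sum = -(-8)/1 = 8
Product = (8)/1 = 8


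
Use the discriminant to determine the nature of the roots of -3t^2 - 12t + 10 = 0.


D = b^2 - 4ac = (-12)^2 - 4(-3)(10) = 144 + 120 = 264
Since D > 0: two distinct irrational roots


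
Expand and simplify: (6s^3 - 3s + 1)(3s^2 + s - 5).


Distribute each term of the first polynomial:
  (6s^3)(3s^2 + s - 5) = 18s^5 + 6s^4 - 30s^3
  (-3s)(3s^2 + s - 5) = -9s^3 - 3s^2 + 15s
  (1)(3s^2 + s - 5) = 3s^2 + s - 5
Sum: 18s^5 + 6s^4 - 39s^3 + 16s - 5


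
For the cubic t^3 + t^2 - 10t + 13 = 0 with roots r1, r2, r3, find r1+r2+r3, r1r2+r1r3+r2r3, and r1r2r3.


Monic cubic t^3+bt^2+ct+d=0: sum=-b, pairwise sum=c, product=-d.
b=1, c=-10, d=13
r1+r2+r3 = -1
r1r2+r1r3+r2r3 = -10
r1r2r3 = -13


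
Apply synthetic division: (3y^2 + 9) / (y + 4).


Synthetic division with c = -4. Coefficients: 3, 0, 9
Bring down 3.
  3 * -4 = -12; -12 + 0 = -12
  -12 * -4 = 48; 48 + 9 = 57
Quotient: 3y - 12, Remainder: 57


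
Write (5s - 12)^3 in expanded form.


Expand (5s - 12)^3 by repeated multiplication:
  (5s - 12)^2 = 25s^2 - 120s + 144
= 125s^3 - 900s^2 + 2160s - 1728


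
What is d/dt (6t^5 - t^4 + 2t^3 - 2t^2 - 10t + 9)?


Apply the power rule term by term:
  d/dt(6t^5) = 30t^4
  d/dt(-t^4) = -4t^3
  d/dt(2t^3) = 6t^2
  d/dt(-2t^2) = -4t
  d/dt(-10t) = -10
  d/dt(9) = 0
p'(t) = 30t^4 - 4t^3 + 6t^2 - 4t - 10


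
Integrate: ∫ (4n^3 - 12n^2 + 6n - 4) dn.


Reverse power rule on each term:
  ∫ 4n^3 dn = n^4
  ∫ -12n^2 dn = -4n^3
  ∫ 6n dn = 3n^2
  ∫ -4 dn = -4n
F(n) = n^4 - 4n^3 + 3n^2 - 4n + C


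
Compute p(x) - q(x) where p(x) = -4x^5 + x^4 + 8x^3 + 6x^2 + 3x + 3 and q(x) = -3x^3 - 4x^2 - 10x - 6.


Distribute the minus sign:
  (-4x^5 + x^4 + 8x^3 + 6x^2 + 3x + 3)
- (-3x^3 - 4x^2 - 10x - 6)
Negate second polynomial: 3x^3 + 4x^2 + 10x + 6
Add: -4x^5 + x^4 + 11x^3 + 10x^2 + 13x + 9


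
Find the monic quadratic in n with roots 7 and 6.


p(n) = (n - 7)(n - 6)
Expand: n^2 - 13n + 42


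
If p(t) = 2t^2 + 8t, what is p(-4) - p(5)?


p(-4) = 0
p(5) = 90
p(-4) - p(5) = 0 - 90 = -90


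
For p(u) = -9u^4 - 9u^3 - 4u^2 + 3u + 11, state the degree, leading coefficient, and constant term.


Highest power of u is 4, with coefficient -9. Constant term is 11.
Degree = 4, leading coefficient = -9, constant term = 11


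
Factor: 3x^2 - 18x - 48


Roots satisfy r1 + r2 = -b/a = 6 and r1*r2 = c/a = -16.
So r1 = -2, r2 = 8.
3x^2 - 18x - 48 = 3(x - r1)(x - r2) = 3(x + 2)(x - 8)


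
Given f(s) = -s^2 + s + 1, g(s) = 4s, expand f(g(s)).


Substitute g(s) into f:
f(g(s)) = -1*(4s)^2 + 1*(4s) + 1
(4s)^2 = 16s^2
Expand and combine: -16s^2 + 4s + 1


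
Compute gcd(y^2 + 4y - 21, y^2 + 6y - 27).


Factor each:
  y^2 + 4y - 21 = (y - 3)(y + 7)
  y^2 + 6y - 27 = (y - 3)(y + 9)
Common monic factor: y - 3


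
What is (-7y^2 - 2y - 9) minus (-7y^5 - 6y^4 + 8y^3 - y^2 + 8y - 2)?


Distribute the minus sign:
  (-7y^2 - 2y - 9)
- (-7y^5 - 6y^4 + 8y^3 - y^2 + 8y - 2)
Negate second polynomial: 7y^5 + 6y^4 - 8y^3 + y^2 - 8y + 2
Add: 7y^5 + 6y^4 - 8y^3 - 6y^2 - 10y - 7


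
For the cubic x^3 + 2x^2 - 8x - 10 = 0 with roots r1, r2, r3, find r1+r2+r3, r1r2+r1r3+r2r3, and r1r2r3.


Monic cubic x^3+bx^2+cx+d=0: sum=-b, pairwise sum=c, product=-d.
b=2, c=-8, d=-10
r1+r2+r3 = -2
r1r2+r1r3+r2r3 = -8
r1r2r3 = 10


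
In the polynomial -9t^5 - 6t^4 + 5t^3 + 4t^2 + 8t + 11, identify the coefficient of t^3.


Read off the coefficient of t^3: 5


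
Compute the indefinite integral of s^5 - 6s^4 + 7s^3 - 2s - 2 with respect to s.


Reverse power rule on each term:
  ∫ s^5 ds = (1/6)s^6
  ∫ -6s^4 ds = -(6/5)s^5
  ∫ 7s^3 ds = (7/4)s^4
  ∫ -2s ds = -s^2
  ∫ -2 ds = -2s
F(s) = (1/6)s^6 - (6/5)s^5 + (7/4)s^4 - s^2 - 2s + C


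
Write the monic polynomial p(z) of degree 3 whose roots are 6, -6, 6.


p(z) = (z - 6)(z + 6)(z - 6)
Expand: z^3 - 6z^2 - 36z + 216


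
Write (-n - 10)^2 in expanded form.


Expand (-n - 10)^2 by repeated multiplication:
= n^2 + 20n + 100


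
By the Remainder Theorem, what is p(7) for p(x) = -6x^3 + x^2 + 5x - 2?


By the Remainder Theorem, the remainder equals p(7):
  -6*(7)^3 = -2058
  1*(7)^2 = 49
  5*(7)^1 = 35
  constant: -2
Sum: -2058 + 49 + 35 - 2 = -1976


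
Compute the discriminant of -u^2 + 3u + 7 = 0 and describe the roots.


D = b^2 - 4ac = (3)^2 - 4(-1)(7) = 9 + 28 = 37
Since D > 0: two distinct irrational roots


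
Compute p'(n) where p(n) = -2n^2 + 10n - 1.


Apply the power rule term by term:
  d/dn(-2n^2) = -4n
  d/dn(10n) = 10
  d/dn(-1) = 0
p'(n) = -4n + 10


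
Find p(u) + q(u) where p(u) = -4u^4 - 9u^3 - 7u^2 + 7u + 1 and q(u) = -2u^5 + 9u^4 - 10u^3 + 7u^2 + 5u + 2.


Align terms by degree and add:
  -4u^4 - 9u^3 - 7u^2 + 7u + 1
  -2u^5 + 9u^4 - 10u^3 + 7u^2 + 5u + 2
= -2u^5 + 5u^4 - 19u^3 + 12u + 3


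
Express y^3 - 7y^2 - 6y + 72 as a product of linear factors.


Try integer roots (divisors of 72). y=-3: p(-3)=0.
Divide out (y + 3): quotient is y^2 - 10y + 24.
Factor the quadratic: (y - 6)(y - 4)
Result: (y + 3)(y - 6)(y - 4)


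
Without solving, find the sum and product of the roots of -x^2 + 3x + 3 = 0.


For ax^2+bx+c=0: sum = -b/a, product = c/a.
a=-1, b=3, c=3
Sum = -(3)/-1 = 3
Product = (3)/-1 = -3


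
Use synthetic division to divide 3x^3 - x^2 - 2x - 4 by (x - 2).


Synthetic division with c = 2. Coefficients: 3, -1, -2, -4
Bring down 3.
  3 * 2 = 6; 6 - 1 = 5
  5 * 2 = 10; 10 - 2 = 8
  8 * 2 = 16; 16 - 4 = 12
Quotient: 3x^2 + 5x + 8, Remainder: 12


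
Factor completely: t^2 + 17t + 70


Roots satisfy r1 + r2 = -b/a = -17 and r1*r2 = c/a = 70.
So r1 = -10, r2 = -7.
t^2 + 17t + 70 = (t - r1)(t - r2) = (t + 10)(t + 7)


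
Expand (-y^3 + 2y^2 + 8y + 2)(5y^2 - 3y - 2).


Distribute each term of the first polynomial:
  (-y^3)(5y^2 - 3y - 2) = -5y^5 + 3y^4 + 2y^3
  (2y^2)(5y^2 - 3y - 2) = 10y^4 - 6y^3 - 4y^2
  (8y)(5y^2 - 3y - 2) = 40y^3 - 24y^2 - 16y
  (2)(5y^2 - 3y - 2) = 10y^2 - 6y - 4
Sum: -5y^5 + 13y^4 + 36y^3 - 18y^2 - 22y - 4


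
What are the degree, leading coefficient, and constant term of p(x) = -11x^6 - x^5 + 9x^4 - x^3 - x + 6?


Highest power of x is 6, with coefficient -11. Constant term is 6.
Degree = 6, leading coefficient = -11, constant term = 6


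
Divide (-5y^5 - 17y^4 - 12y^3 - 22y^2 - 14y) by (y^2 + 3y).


(-5y^5 - 17y^4 - 12y^3 - 22y^2 - 14y) / (y^2 + 3y)
Step 1: -5y^3 * (y^2 + 3y) = -5y^5 - 15y^4; subtract.
Step 2: -2y^2 * (y^2 + 3y) = -2y^4 - 6y^3; subtract.
Step 3: -6y * (y^2 + 3y) = -6y^3 - 18y^2; subtract.
Step 4: -4 * (y^2 + 3y) = -4y^2 - 12y; subtract.
Quotient: -5y^3 - 2y^2 - 6y - 4, Remainder: -2y


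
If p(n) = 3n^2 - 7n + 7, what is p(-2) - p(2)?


p(-2) = 33
p(2) = 5
p(-2) - p(2) = 33 - 5 = 28


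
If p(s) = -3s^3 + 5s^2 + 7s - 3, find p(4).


Using direct substitution:
  -3 * (4)^3 = -192
  5 * (4)^2 = 80
  7 * (4)^1 = 28
  constant: -3
Sum = -192 + 80 + 28 - 3 = -87


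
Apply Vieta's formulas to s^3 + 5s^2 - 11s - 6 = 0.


Monic cubic s^3+bs^2+cs+d=0: sum=-b, pairwise sum=c, product=-d.
b=5, c=-11, d=-6
r1+r2+r3 = -5
r1r2+r1r3+r2r3 = -11
r1r2r3 = 6


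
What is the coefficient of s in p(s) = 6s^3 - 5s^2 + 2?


Read off the coefficient of s: 0


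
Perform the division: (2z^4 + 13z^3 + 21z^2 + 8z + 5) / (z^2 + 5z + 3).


(2z^4 + 13z^3 + 21z^2 + 8z + 5) / (z^2 + 5z + 3)
Step 1: 2z^2 * (z^2 + 5z + 3) = 2z^4 + 10z^3 + 6z^2; subtract.
Step 2: 3z * (z^2 + 5z + 3) = 3z^3 + 15z^2 + 9z; subtract.
Step 3: 0 * (z^2 + 5z + 3) = 0; subtract.
Quotient: 2z^2 + 3z, Remainder: -z + 5


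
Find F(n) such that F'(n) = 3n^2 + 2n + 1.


Reverse power rule on each term:
  ∫ 3n^2 dn = n^3
  ∫ 2n dn = n^2
  ∫ 1 dn = n
F(n) = n^3 + n^2 + n + C


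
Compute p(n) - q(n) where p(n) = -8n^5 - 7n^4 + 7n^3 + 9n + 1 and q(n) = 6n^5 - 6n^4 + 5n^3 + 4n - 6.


Distribute the minus sign:
  (-8n^5 - 7n^4 + 7n^3 + 9n + 1)
- (6n^5 - 6n^4 + 5n^3 + 4n - 6)
Negate second polynomial: -6n^5 + 6n^4 - 5n^3 - 4n + 6
Add: -14n^5 - n^4 + 2n^3 + 5n + 7


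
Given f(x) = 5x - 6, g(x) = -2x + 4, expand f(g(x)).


Substitute g(x) into f:
f(g(x)) = 5*(-2x + 4) + (-6)
Expand and combine: -10x + 14


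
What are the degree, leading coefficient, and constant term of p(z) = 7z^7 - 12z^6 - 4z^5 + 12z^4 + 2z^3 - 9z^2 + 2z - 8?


Highest power of z is 7, with coefficient 7. Constant term is -8.
Degree = 7, leading coefficient = 7, constant term = -8


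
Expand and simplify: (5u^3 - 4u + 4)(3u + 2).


Distribute each term of the first polynomial:
  (5u^3)(3u + 2) = 15u^4 + 10u^3
  (-4u)(3u + 2) = -12u^2 - 8u
  (4)(3u + 2) = 12u + 8
Sum: 15u^4 + 10u^3 - 12u^2 + 4u + 8


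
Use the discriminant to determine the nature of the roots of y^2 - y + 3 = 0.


D = b^2 - 4ac = (-1)^2 - 4(1)(3) = 1 - 12 = -11
Since D < 0: two complex conjugate roots (no real roots)


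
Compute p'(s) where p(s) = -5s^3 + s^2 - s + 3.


Apply the power rule term by term:
  d/ds(-5s^3) = -15s^2
  d/ds(s^2) = 2s
  d/ds(-s) = -1
  d/ds(3) = 0
p'(s) = -15s^2 + 2s - 1


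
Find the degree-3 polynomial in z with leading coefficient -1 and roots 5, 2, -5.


p(z) = -(z - 5)(z - 2)(z + 5)
Expand: -z^3 + 2z^2 + 25z - 50


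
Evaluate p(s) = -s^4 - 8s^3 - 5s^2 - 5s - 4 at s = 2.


Using direct substitution:
  -1 * (2)^4 = -16
  -8 * (2)^3 = -64
  -5 * (2)^2 = -20
  -5 * (2)^1 = -10
  constant: -4
Sum = -16 - 64 - 20 - 10 - 4 = -114


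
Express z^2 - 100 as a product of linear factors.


Roots satisfy r1 + r2 = -b/a = 0 and r1*r2 = c/a = -100.
So r1 = -10, r2 = 10.
z^2 - 100 = (z - r1)(z - r2) = (z + 10)(z - 10)


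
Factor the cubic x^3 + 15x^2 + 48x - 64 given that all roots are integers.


Try integer roots (divisors of -64). x=1: p(1)=0.
Divide out (x - 1): quotient is x^2 + 16x + 64.
Factor the quadratic: (x + 8)(x + 8)
Result: (x - 1)(x + 8)(x + 8)


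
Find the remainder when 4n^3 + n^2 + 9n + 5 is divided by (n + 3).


By the Remainder Theorem, the remainder equals p(-3):
  4*(-3)^3 = -108
  1*(-3)^2 = 9
  9*(-3)^1 = -27
  constant: 5
Sum: -108 + 9 - 27 + 5 = -121


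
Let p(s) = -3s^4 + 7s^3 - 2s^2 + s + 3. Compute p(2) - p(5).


p(2) = 5
p(5) = -1042
p(2) - p(5) = 5 + 1042 = 1047


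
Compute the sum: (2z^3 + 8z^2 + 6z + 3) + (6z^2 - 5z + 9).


Align terms by degree and add:
  2z^3 + 8z^2 + 6z + 3
+ 6z^2 - 5z + 9
= 2z^3 + 14z^2 + z + 12


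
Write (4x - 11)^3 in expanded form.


Expand (4x - 11)^3 by repeated multiplication:
  (4x - 11)^2 = 16x^2 - 88x + 121
= 64x^3 - 528x^2 + 1452x - 1331


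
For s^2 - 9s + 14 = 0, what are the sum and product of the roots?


For as^2+bs+c=0: sum = -b/a, product = c/a.
a=1, b=-9, c=14
Sum = -(-9)/1 = 9
Product = (14)/1 = 14


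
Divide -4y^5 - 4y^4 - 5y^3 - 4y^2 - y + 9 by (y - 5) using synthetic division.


Synthetic division with c = 5. Coefficients: -4, -4, -5, -4, -1, 9
Bring down -4.
  -4 * 5 = -20; -20 - 4 = -24
  -24 * 5 = -120; -120 - 5 = -125
  -125 * 5 = -625; -625 - 4 = -629
  -629 * 5 = -3145; -3145 - 1 = -3146
  -3146 * 5 = -15730; -15730 + 9 = -15721
Quotient: -4y^4 - 24y^3 - 125y^2 - 629y - 3146, Remainder: -15721


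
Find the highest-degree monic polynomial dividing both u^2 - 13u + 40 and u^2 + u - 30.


Factor each:
  u^2 - 13u + 40 = (u - 5)(u - 8)
  u^2 + u - 30 = (u - 5)(u + 6)
Common monic factor: u - 5


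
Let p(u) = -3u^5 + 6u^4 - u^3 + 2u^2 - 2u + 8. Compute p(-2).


Using direct substitution:
  -3 * (-2)^5 = 96
  6 * (-2)^4 = 96
  -1 * (-2)^3 = 8
  2 * (-2)^2 = 8
  -2 * (-2)^1 = 4
  constant: 8
Sum = 96 + 96 + 8 + 8 + 4 + 8 = 220


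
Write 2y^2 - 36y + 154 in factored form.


Roots satisfy r1 + r2 = -b/a = 18 and r1*r2 = c/a = 77.
So r1 = 7, r2 = 11.
2y^2 - 36y + 154 = 2(y - r1)(y - r2) = 2(y - 7)(y - 11)


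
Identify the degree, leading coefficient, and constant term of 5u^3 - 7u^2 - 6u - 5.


Highest power of u is 3, with coefficient 5. Constant term is -5.
Degree = 3, leading coefficient = 5, constant term = -5


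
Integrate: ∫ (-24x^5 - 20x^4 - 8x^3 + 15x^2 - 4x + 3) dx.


Reverse power rule on each term:
  ∫ -24x^5 dx = -4x^6
  ∫ -20x^4 dx = -4x^5
  ∫ -8x^3 dx = -2x^4
  ∫ 15x^2 dx = 5x^3
  ∫ -4x dx = -2x^2
  ∫ 3 dx = 3x
F(x) = -4x^6 - 4x^5 - 2x^4 + 5x^3 - 2x^2 + 3x + C


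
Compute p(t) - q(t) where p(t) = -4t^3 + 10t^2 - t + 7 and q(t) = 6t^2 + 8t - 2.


Distribute the minus sign:
  (-4t^3 + 10t^2 - t + 7)
- (6t^2 + 8t - 2)
Negate second polynomial: -6t^2 - 8t + 2
Add: -4t^3 + 4t^2 - 9t + 9


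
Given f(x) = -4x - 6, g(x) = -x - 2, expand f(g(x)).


Substitute g(x) into f:
f(g(x)) = -4*(-x - 2) + (-6)
Expand and combine: 4x + 2


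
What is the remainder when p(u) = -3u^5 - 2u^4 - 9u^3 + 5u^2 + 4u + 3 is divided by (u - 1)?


By the Remainder Theorem, the remainder equals p(1):
  -3*(1)^5 = -3
  -2*(1)^4 = -2
  -9*(1)^3 = -9
  5*(1)^2 = 5
  4*(1)^1 = 4
  constant: 3
Sum: -3 - 2 - 9 + 5 + 4 + 3 = -2


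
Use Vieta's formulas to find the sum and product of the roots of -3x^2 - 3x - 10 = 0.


For ax^2+bx+c=0: sum = -b/a, product = c/a.
a=-3, b=-3, c=-10
Sum = -(-3)/-3 = -1
Product = (-10)/-3 = 10/3


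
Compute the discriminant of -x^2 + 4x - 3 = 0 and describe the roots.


D = b^2 - 4ac = (4)^2 - 4(-1)(-3) = 16 - 12 = 4
Since D > 0: two distinct rational roots


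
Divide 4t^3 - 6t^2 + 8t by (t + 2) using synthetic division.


Synthetic division with c = -2. Coefficients: 4, -6, 8, 0
Bring down 4.
  4 * -2 = -8; -8 - 6 = -14
  -14 * -2 = 28; 28 + 8 = 36
  36 * -2 = -72; -72 + 0 = -72
Quotient: 4t^2 - 14t + 36, Remainder: -72


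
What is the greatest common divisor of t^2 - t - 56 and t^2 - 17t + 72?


Factor each:
  t^2 - t - 56 = (t - 8)(t + 7)
  t^2 - 17t + 72 = (t - 8)(t - 9)
Common monic factor: t - 8


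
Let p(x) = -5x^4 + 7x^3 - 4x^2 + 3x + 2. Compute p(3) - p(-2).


p(3) = -241
p(-2) = -156
p(3) - p(-2) = -241 + 156 = -85


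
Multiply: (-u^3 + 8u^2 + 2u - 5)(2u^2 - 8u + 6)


Distribute each term of the first polynomial:
  (-u^3)(2u^2 - 8u + 6) = -2u^5 + 8u^4 - 6u^3
  (8u^2)(2u^2 - 8u + 6) = 16u^4 - 64u^3 + 48u^2
  (2u)(2u^2 - 8u + 6) = 4u^3 - 16u^2 + 12u
  (-5)(2u^2 - 8u + 6) = -10u^2 + 40u - 30
Sum: -2u^5 + 24u^4 - 66u^3 + 22u^2 + 52u - 30


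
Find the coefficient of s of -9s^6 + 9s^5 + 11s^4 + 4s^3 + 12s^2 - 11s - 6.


Read off the coefficient of s: -11


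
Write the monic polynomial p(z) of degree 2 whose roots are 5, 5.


p(z) = (z - 5)(z - 5)
Expand: z^2 - 10z + 25


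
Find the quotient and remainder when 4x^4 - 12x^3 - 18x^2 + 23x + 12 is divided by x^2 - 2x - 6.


(4x^4 - 12x^3 - 18x^2 + 23x + 12) / (x^2 - 2x - 6)
Step 1: 4x^2 * (x^2 - 2x - 6) = 4x^4 - 8x^3 - 24x^2; subtract.
Step 2: -4x * (x^2 - 2x - 6) = -4x^3 + 8x^2 + 24x; subtract.
Step 3: -2 * (x^2 - 2x - 6) = -2x^2 + 4x + 12; subtract.
Quotient: 4x^2 - 4x - 2, Remainder: -5x


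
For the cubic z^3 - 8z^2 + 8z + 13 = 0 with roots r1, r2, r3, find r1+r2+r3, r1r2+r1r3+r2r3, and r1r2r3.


Monic cubic z^3+bz^2+cz+d=0: sum=-b, pairwise sum=c, product=-d.
b=-8, c=8, d=13
r1+r2+r3 = 8
r1r2+r1r3+r2r3 = 8
r1r2r3 = -13


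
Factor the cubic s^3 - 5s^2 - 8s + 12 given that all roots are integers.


Try integer roots (divisors of 12). s=1: p(1)=0.
Divide out (s - 1): quotient is s^2 - 4s - 12.
Factor the quadratic: (s + 2)(s - 6)
Result: (s - 1)(s + 2)(s - 6)


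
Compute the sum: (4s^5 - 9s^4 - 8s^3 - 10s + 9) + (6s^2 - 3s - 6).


Align terms by degree and add:
  4s^5 - 9s^4 - 8s^3 - 10s + 9
+ 6s^2 - 3s - 6
= 4s^5 - 9s^4 - 8s^3 + 6s^2 - 13s + 3


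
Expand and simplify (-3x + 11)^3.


Expand (-3x + 11)^3 by repeated multiplication:
  (-3x + 11)^2 = 9x^2 - 66x + 121
= -27x^3 + 297x^2 - 1089x + 1331


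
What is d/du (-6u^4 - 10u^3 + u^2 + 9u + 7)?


Apply the power rule term by term:
  d/du(-6u^4) = -24u^3
  d/du(-10u^3) = -30u^2
  d/du(u^2) = 2u
  d/du(9u) = 9
  d/du(7) = 0
p'(u) = -24u^3 - 30u^2 + 2u + 9


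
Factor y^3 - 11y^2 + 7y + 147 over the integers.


Try integer roots (divisors of 147). y=7: p(7)=0.
Divide out (y - 7): quotient is y^2 - 4y - 21.
Factor the quadratic: (y + 3)(y - 7)
Result: (y - 7)(y + 3)(y - 7)


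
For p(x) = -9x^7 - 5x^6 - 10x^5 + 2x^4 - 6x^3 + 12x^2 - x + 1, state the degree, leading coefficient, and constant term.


Highest power of x is 7, with coefficient -9. Constant term is 1.
Degree = 7, leading coefficient = -9, constant term = 1


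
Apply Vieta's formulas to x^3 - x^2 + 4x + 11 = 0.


Monic cubic x^3+bx^2+cx+d=0: sum=-b, pairwise sum=c, product=-d.
b=-1, c=4, d=11
r1+r2+r3 = 1
r1r2+r1r3+r2r3 = 4
r1r2r3 = -11


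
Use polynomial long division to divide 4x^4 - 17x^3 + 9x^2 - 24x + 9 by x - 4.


(4x^4 - 17x^3 + 9x^2 - 24x + 9) / (x - 4)
Step 1: 4x^3 * (x - 4) = 4x^4 - 16x^3; subtract.
Step 2: -x^2 * (x - 4) = -x^3 + 4x^2; subtract.
Step 3: 5x * (x - 4) = 5x^2 - 20x; subtract.
Step 4: -4 * (x - 4) = -4x + 16; subtract.
Quotient: 4x^3 - x^2 + 5x - 4, Remainder: -7


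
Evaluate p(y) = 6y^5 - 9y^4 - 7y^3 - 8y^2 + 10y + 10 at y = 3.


Using direct substitution:
  6 * (3)^5 = 1458
  -9 * (3)^4 = -729
  -7 * (3)^3 = -189
  -8 * (3)^2 = -72
  10 * (3)^1 = 30
  constant: 10
Sum = 1458 - 729 - 189 - 72 + 30 + 10 = 508


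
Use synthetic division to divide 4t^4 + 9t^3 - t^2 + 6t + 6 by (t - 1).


Synthetic division with c = 1. Coefficients: 4, 9, -1, 6, 6
Bring down 4.
  4 * 1 = 4; 4 + 9 = 13
  13 * 1 = 13; 13 - 1 = 12
  12 * 1 = 12; 12 + 6 = 18
  18 * 1 = 18; 18 + 6 = 24
Quotient: 4t^3 + 13t^2 + 12t + 18, Remainder: 24


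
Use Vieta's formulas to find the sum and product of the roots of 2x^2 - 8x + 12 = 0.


For ax^2+bx+c=0: sum = -b/a, product = c/a.
a=2, b=-8, c=12
Sum = -(-8)/2 = 4
Product = (12)/2 = 6


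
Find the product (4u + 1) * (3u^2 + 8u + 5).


Distribute each term of the first polynomial:
  (4u)(3u^2 + 8u + 5) = 12u^3 + 32u^2 + 20u
  (1)(3u^2 + 8u + 5) = 3u^2 + 8u + 5
Sum: 12u^3 + 35u^2 + 28u + 5


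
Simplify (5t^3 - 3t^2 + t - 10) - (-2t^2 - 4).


Distribute the minus sign:
  (5t^3 - 3t^2 + t - 10)
- (-2t^2 - 4)
Negate second polynomial: 2t^2 + 4
Add: 5t^3 - t^2 + t - 6


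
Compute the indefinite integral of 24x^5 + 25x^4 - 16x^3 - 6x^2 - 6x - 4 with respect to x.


Reverse power rule on each term:
  ∫ 24x^5 dx = 4x^6
  ∫ 25x^4 dx = 5x^5
  ∫ -16x^3 dx = -4x^4
  ∫ -6x^2 dx = -2x^3
  ∫ -6x dx = -3x^2
  ∫ -4 dx = -4x
F(x) = 4x^6 + 5x^5 - 4x^4 - 2x^3 - 3x^2 - 4x + C


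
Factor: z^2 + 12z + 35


Roots satisfy r1 + r2 = -b/a = -12 and r1*r2 = c/a = 35.
So r1 = -7, r2 = -5.
z^2 + 12z + 35 = (z - r1)(z - r2) = (z + 7)(z + 5)


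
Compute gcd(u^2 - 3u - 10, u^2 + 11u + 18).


Factor each:
  u^2 - 3u - 10 = (u + 2)(u - 5)
  u^2 + 11u + 18 = (u + 2)(u + 9)
Common monic factor: u + 2


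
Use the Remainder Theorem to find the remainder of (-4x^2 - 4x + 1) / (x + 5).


By the Remainder Theorem, the remainder equals p(-5):
  -4*(-5)^2 = -100
  -4*(-5)^1 = 20
  constant: 1
Sum: -100 + 20 + 1 = -79


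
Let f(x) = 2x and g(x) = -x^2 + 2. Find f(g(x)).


Substitute g(x) into f:
f(g(x)) = 2*(-x^2 + 2)
Expand and combine: -2x^2 + 4


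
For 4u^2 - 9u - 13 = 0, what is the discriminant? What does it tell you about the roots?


D = b^2 - 4ac = (-9)^2 - 4(4)(-13) = 81 + 208 = 289
Since D > 0: two distinct rational roots


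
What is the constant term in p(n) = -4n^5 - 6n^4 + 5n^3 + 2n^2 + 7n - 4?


Read off the constant term: -4


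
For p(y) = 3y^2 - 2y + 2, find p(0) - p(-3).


p(0) = 2
p(-3) = 35
p(0) - p(-3) = 2 - 35 = -33


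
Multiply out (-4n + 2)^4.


Expand (-4n + 2)^4 by repeated multiplication:
  (-4n + 2)^2 = 16n^2 - 16n + 4
  (-4n + 2)^3 = -64n^3 + 96n^2 - 48n + 8
= 256n^4 - 512n^3 + 384n^2 - 128n + 16


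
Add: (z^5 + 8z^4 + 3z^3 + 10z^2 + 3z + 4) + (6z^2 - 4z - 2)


Align terms by degree and add:
  z^5 + 8z^4 + 3z^3 + 10z^2 + 3z + 4
+ 6z^2 - 4z - 2
= z^5 + 8z^4 + 3z^3 + 16z^2 - z + 2


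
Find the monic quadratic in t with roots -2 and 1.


p(t) = (t + 2)(t - 1)
Expand: t^2 + t - 2


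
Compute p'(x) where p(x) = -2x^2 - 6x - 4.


Apply the power rule term by term:
  d/dx(-2x^2) = -4x
  d/dx(-6x) = -6
  d/dx(-4) = 0
p'(x) = -4x - 6


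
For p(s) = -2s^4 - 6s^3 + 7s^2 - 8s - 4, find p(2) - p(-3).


p(2) = -72
p(-3) = 83
p(2) - p(-3) = -72 - 83 = -155


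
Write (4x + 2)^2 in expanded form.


Expand (4x + 2)^2 by repeated multiplication:
= 16x^2 + 16x + 4


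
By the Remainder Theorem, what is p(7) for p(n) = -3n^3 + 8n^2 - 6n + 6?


By the Remainder Theorem, the remainder equals p(7):
  -3*(7)^3 = -1029
  8*(7)^2 = 392
  -6*(7)^1 = -42
  constant: 6
Sum: -1029 + 392 - 42 + 6 = -673


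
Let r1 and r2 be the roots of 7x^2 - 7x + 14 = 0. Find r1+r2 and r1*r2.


For ax^2+bx+c=0: sum = -b/a, product = c/a.
a=7, b=-7, c=14
Sum = -(-7)/7 = 1
Product = (14)/7 = 2


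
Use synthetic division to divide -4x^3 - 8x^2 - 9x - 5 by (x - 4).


Synthetic division with c = 4. Coefficients: -4, -8, -9, -5
Bring down -4.
  -4 * 4 = -16; -16 - 8 = -24
  -24 * 4 = -96; -96 - 9 = -105
  -105 * 4 = -420; -420 - 5 = -425
Quotient: -4x^2 - 24x - 105, Remainder: -425


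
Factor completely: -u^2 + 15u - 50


Roots satisfy r1 + r2 = -b/a = 15 and r1*r2 = c/a = 50.
So r1 = 10, r2 = 5.
-u^2 + 15u - 50 = -(u - r1)(u - r2) = -(u - 10)(u - 5)


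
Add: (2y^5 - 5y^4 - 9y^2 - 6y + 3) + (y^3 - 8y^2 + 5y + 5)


Align terms by degree and add:
  2y^5 - 5y^4 - 9y^2 - 6y + 3
+ y^3 - 8y^2 + 5y + 5
= 2y^5 - 5y^4 + y^3 - 17y^2 - y + 8


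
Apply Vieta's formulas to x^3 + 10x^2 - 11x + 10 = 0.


Monic cubic x^3+bx^2+cx+d=0: sum=-b, pairwise sum=c, product=-d.
b=10, c=-11, d=10
r1+r2+r3 = -10
r1r2+r1r3+r2r3 = -11
r1r2r3 = -10


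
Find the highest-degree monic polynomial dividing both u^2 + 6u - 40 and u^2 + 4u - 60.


Factor each:
  u^2 + 6u - 40 = (u + 10)(u - 4)
  u^2 + 4u - 60 = (u + 10)(u - 6)
Common monic factor: u + 10


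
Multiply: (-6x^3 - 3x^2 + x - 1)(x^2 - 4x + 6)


Distribute each term of the first polynomial:
  (-6x^3)(x^2 - 4x + 6) = -6x^5 + 24x^4 - 36x^3
  (-3x^2)(x^2 - 4x + 6) = -3x^4 + 12x^3 - 18x^2
  (x)(x^2 - 4x + 6) = x^3 - 4x^2 + 6x
  (-1)(x^2 - 4x + 6) = -x^2 + 4x - 6
Sum: -6x^5 + 21x^4 - 23x^3 - 23x^2 + 10x - 6


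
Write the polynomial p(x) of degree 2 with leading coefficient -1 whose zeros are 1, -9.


p(x) = -(x - 1)(x + 9)
Expand: -x^2 - 8x + 9


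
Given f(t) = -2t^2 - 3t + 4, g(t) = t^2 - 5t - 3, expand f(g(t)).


Substitute g(t) into f:
f(g(t)) = -2*(t^2 - 5t - 3)^2 + (-3)*(t^2 - 5t - 3) + 4
(t^2 - 5t - 3)^2 = t^4 - 10t^3 + 19t^2 + 30t + 9
Expand and combine: -2t^4 + 20t^3 - 41t^2 - 45t - 5


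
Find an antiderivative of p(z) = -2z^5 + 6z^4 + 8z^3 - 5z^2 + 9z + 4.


Reverse power rule on each term:
  ∫ -2z^5 dz = -(1/3)z^6
  ∫ 6z^4 dz = (6/5)z^5
  ∫ 8z^3 dz = 2z^4
  ∫ -5z^2 dz = -(5/3)z^3
  ∫ 9z dz = (9/2)z^2
  ∫ 4 dz = 4z
F(z) = -(1/3)z^6 + (6/5)z^5 + 2z^4 - (5/3)z^3 + (9/2)z^2 + 4z + C


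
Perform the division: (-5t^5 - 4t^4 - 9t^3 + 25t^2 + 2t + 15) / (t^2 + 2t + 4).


(-5t^5 - 4t^4 - 9t^3 + 25t^2 + 2t + 15) / (t^2 + 2t + 4)
Step 1: -5t^3 * (t^2 + 2t + 4) = -5t^5 - 10t^4 - 20t^3; subtract.
Step 2: 6t^2 * (t^2 + 2t + 4) = 6t^4 + 12t^3 + 24t^2; subtract.
Step 3: -t * (t^2 + 2t + 4) = -t^3 - 2t^2 - 4t; subtract.
Step 4: 3 * (t^2 + 2t + 4) = 3t^2 + 6t + 12; subtract.
Quotient: -5t^3 + 6t^2 - t + 3, Remainder: 3


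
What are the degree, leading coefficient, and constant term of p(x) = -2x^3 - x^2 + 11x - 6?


Highest power of x is 3, with coefficient -2. Constant term is -6.
Degree = 3, leading coefficient = -2, constant term = -6


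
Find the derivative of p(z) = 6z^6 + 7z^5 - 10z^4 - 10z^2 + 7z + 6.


Apply the power rule term by term:
  d/dz(6z^6) = 36z^5
  d/dz(7z^5) = 35z^4
  d/dz(-10z^4) = -40z^3
  d/dz(-10z^2) = -20z
  d/dz(7z) = 7
  d/dz(6) = 0
p'(z) = 36z^5 + 35z^4 - 40z^3 - 20z + 7


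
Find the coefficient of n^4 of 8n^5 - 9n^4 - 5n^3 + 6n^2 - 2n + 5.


Read off the coefficient of n^4: -9


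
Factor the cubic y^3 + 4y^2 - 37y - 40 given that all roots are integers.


Try integer roots (divisors of -40). y=5: p(5)=0.
Divide out (y - 5): quotient is y^2 + 9y + 8.
Factor the quadratic: (y + 1)(y + 8)
Result: (y - 5)(y + 1)(y + 8)


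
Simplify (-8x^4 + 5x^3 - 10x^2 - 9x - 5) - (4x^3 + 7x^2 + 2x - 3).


Distribute the minus sign:
  (-8x^4 + 5x^3 - 10x^2 - 9x - 5)
- (4x^3 + 7x^2 + 2x - 3)
Negate second polynomial: -4x^3 - 7x^2 - 2x + 3
Add: -8x^4 + x^3 - 17x^2 - 11x - 2


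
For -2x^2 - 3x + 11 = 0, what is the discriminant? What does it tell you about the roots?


D = b^2 - 4ac = (-3)^2 - 4(-2)(11) = 9 + 88 = 97
Since D > 0: two distinct irrational roots


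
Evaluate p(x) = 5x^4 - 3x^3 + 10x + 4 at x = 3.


Using direct substitution:
  5 * (3)^4 = 405
  -3 * (3)^3 = -81
  0 * (3)^2 = 0
  10 * (3)^1 = 30
  constant: 4
Sum = 405 - 81 + 0 + 30 + 4 = 358


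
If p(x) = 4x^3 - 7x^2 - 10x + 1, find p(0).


Using direct substitution:
  4 * (0)^3 = 0
  -7 * (0)^2 = 0
  -10 * (0)^1 = 0
  constant: 1
Sum = 0 + 0 + 0 + 1 = 1


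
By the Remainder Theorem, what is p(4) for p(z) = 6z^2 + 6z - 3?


By the Remainder Theorem, the remainder equals p(4):
  6*(4)^2 = 96
  6*(4)^1 = 24
  constant: -3
Sum: 96 + 24 - 3 = 117


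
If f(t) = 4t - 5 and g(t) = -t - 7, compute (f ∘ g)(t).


Substitute g(t) into f:
f(g(t)) = 4*(-t - 7) + (-5)
Expand and combine: -4t - 33


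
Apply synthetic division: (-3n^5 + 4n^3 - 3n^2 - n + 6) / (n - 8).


Synthetic division with c = 8. Coefficients: -3, 0, 4, -3, -1, 6
Bring down -3.
  -3 * 8 = -24; -24 + 0 = -24
  -24 * 8 = -192; -192 + 4 = -188
  -188 * 8 = -1504; -1504 - 3 = -1507
  -1507 * 8 = -12056; -12056 - 1 = -12057
  -12057 * 8 = -96456; -96456 + 6 = -96450
Quotient: -3n^4 - 24n^3 - 188n^2 - 1507n - 12057, Remainder: -96450


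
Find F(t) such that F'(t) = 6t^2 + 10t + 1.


Reverse power rule on each term:
  ∫ 6t^2 dt = 2t^3
  ∫ 10t dt = 5t^2
  ∫ 1 dt = t
F(t) = 2t^3 + 5t^2 + t + C


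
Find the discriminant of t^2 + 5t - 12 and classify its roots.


D = b^2 - 4ac = (5)^2 - 4(1)(-12) = 25 + 48 = 73
Since D > 0: two distinct irrational roots


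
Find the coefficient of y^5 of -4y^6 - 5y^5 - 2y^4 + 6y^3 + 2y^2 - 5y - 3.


Read off the coefficient of y^5: -5


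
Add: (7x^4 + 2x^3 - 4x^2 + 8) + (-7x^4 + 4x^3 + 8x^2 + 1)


Align terms by degree and add:
  7x^4 + 2x^3 - 4x^2 + 8
  -7x^4 + 4x^3 + 8x^2 + 1
= 6x^3 + 4x^2 + 9


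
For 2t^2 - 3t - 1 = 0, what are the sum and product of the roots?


For at^2+bt+c=0: sum = -b/a, product = c/a.
a=2, b=-3, c=-1
Sum = -(-3)/2 = 3/2
Product = (-1)/2 = -1/2


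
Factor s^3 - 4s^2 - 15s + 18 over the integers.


Try integer roots (divisors of 18). s=6: p(6)=0.
Divide out (s - 6): quotient is s^2 + 2s - 3.
Factor the quadratic: (s - 1)(s + 3)
Result: (s - 6)(s - 1)(s + 3)


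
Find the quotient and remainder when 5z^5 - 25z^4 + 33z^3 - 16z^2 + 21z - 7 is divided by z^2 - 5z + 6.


(5z^5 - 25z^4 + 33z^3 - 16z^2 + 21z - 7) / (z^2 - 5z + 6)
Step 1: 5z^3 * (z^2 - 5z + 6) = 5z^5 - 25z^4 + 30z^3; subtract.
Step 2: 0 * (z^2 - 5z + 6) = 0; subtract.
Step 3: 3z * (z^2 - 5z + 6) = 3z^3 - 15z^2 + 18z; subtract.
Step 4: -1 * (z^2 - 5z + 6) = -z^2 + 5z - 6; subtract.
Quotient: 5z^3 + 3z - 1, Remainder: -2z - 1


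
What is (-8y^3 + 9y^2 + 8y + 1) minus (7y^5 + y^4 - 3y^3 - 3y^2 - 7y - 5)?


Distribute the minus sign:
  (-8y^3 + 9y^2 + 8y + 1)
- (7y^5 + y^4 - 3y^3 - 3y^2 - 7y - 5)
Negate second polynomial: -7y^5 - y^4 + 3y^3 + 3y^2 + 7y + 5
Add: -7y^5 - y^4 - 5y^3 + 12y^2 + 15y + 6


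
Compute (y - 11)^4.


Expand (y - 11)^4 by repeated multiplication:
  (y - 11)^2 = y^2 - 22y + 121
  (y - 11)^3 = y^3 - 33y^2 + 363y - 1331
= y^4 - 44y^3 + 726y^2 - 5324y + 14641


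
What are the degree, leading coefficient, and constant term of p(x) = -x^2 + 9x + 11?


Highest power of x is 2, with coefficient -1. Constant term is 11.
Degree = 2, leading coefficient = -1, constant term = 11


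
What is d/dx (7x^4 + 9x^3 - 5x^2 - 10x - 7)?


Apply the power rule term by term:
  d/dx(7x^4) = 28x^3
  d/dx(9x^3) = 27x^2
  d/dx(-5x^2) = -10x
  d/dx(-10x) = -10
  d/dx(-7) = 0
p'(x) = 28x^3 + 27x^2 - 10x - 10
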